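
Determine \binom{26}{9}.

3124550

C(26,9) = (26·25·24·23·22·21·20·19·18) / 9! = 1133836704000 / 362880 = 3124550.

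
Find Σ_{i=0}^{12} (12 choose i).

4096

Setting x = 1 in (1+x)^12 gives Σ C(12,i) = 2^12 = 4096.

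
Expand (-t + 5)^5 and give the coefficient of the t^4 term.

The general term is C(5,j)·(-t)^j·(5)^(5-j); the t^4 term has j = 4.
C(5,4) = 5.
Coefficient = C(5,4) · 5^1 = 5 · 5 = 25.

25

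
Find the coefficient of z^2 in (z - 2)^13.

-159744

The general term is C(13,j)·(z)^j·(-2)^(13-j); the z^2 term has j = 2.
C(13,2) = 78.
Coefficient = C(13,2) · (-2)^11 = 78 · (-2048) = -159744.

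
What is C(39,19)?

68923264410

C(39,19) = (39·38·37·36·35·34·33·32·31·30·29·28·27·26·25·24·23·22·21) / 19! = 8384177419658927035269120000 / 121645100408832000 = 68923264410.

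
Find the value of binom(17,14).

C(17,14) = C(17,3) by symmetry.
C(17,3) = (17·16·15) / 3! = 4080 / 6 = 680.

680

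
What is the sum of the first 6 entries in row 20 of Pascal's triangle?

21700

1 + 20 + 190 + 1140 + 4845 + 15504 = 21700.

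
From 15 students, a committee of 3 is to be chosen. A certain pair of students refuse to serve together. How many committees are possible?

All 3-subsets: C(15,3) = 455. Those containing both fixed elements: C(13,1) = 13.
455 − 13 = 442.

442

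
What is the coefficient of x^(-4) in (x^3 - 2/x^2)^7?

-672

General term: C(7,j)·(x^3)^j·(-2/x^2)^(7-j), with x-exponent 3j − 2(7−j) = 5j − 14.
Set 5j − 14 = -4: j = 2.
C(7,2) = 21; 1^2 = 1; (-2)^5 = -32.
Coefficient = 21 · 1 · (-32) = -672.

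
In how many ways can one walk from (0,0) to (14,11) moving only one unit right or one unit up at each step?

4457400

Each path is a sequence of 25 steps with 14 rights: C(25,14) = 4457400.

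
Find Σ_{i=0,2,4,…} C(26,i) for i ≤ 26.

33554432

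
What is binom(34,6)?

C(34,6) = (34·33·32·31·30·29) / 6! = 968330880 / 720 = 1344904.

1344904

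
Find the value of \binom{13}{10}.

C(13,10) = C(13,3) by symmetry.
C(13,3) = (13·12·11) / 3! = 1716 / 6 = 286.

286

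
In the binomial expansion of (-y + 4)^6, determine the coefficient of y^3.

-1280

The general term is C(6,j)·(-y)^j·(4)^(6-j); the y^3 term has j = 3.
C(6,3) = 20.
Coefficient = C(6,3) · (-1)^3 · 4^3 = 20 · (-1) · 64 = -1280.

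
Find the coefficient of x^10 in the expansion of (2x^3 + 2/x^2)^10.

215040

General term: C(10,j)·(2x^3)^j·(2/x^2)^(10-j), with x-exponent 3j − 2(10−j) = 5j − 20.
Set 5j − 20 = 10: j = 6.
C(10,6) = 210; 2^6 = 64; 2^4 = 16.
Coefficient = 210 · 64 · 16 = 215040.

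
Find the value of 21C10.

C(21,10) = (21·20·19·18·17·16·15·14·13·12) / 10! = 1279935820800 / 3628800 = 352716.

352716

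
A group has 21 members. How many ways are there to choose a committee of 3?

This is C(21,3) = 1330.

1330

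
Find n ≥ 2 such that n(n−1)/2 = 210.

21

n(n−1)/2 = 210 ⇒ n(n−1) = 420. Since 21·20 = 420, n = 21.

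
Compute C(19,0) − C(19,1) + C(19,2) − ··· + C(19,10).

43758

The partial alternating sum Σ_{k=0}^{10} (−1)^k C(19,k) = (−1)^10 C(18,10) = 43758.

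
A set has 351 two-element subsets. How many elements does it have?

27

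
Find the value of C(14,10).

1001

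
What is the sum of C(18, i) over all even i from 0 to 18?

131072

Half of (1+1)^18 + (1−1)^18 gives the even-index sum: 2^17 = 131072.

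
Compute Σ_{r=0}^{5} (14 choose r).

3473

1 + 14 + 91 + 364 + 1001 + 2002 = 3473.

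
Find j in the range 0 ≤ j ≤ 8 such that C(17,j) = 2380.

4

C(17,j) increases on 0 ≤ j ≤ 8. C(17,3) = 680 and C(17,4) = 2380, so j = 4.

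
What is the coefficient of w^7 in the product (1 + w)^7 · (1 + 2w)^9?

224143

Coefficient of w^7 = Σ_{j} C(7,j)·1^j·C(9,7-j)·2^(7-j) for j from 0 to 7.
= 4608 + 37632 + 84672 + 70560 + 23520 + 3024 + 126 + 1 = 224143.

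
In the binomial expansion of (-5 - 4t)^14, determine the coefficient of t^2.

355468750000

The general term is C(14,j)·(-5)^j·(-4t)^(14-j); the t^2 term has j = 12.
C(14,12) = 91.
Coefficient = C(14,12) · (-5)^12 · (-4)^2 = 91 · 244140625 · 16 = 355468750000.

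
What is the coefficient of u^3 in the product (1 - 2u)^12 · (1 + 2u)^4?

-192

Coefficient of u^3 = Σ_{j} C(12,j)·(-2)^j·C(4,3-j)·2^(3-j) for j from 0 to 3.
= 32 + (-576) + 2112 + (-1760) = -192.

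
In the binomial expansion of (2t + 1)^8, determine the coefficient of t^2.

The general term is C(8,j)·(2t)^j·(1)^(8-j); the t^2 term has j = 2.
C(8,2) = 28.
Coefficient = C(8,2) · 2^2 = 28 · 4 = 112.

112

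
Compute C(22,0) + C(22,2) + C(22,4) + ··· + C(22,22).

Half of (1+1)^22 + (1−1)^22 gives the even-index sum: 2^21 = 2097152.

2097152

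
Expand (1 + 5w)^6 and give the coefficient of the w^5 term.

18750

The general term is C(6,j)·(1)^j·(5w)^(6-j); the w^5 term has j = 1.
C(6,1) = 6.
Coefficient = C(6,1) · 5^5 = 6 · 3125 = 18750.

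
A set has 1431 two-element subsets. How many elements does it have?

54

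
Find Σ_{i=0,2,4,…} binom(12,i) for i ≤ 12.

2048

Half of (1+1)^12 + (1−1)^12 gives the even-index sum: 2^11 = 2048.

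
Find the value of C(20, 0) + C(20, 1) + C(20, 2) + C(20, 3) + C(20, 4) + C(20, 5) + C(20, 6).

1 + 20 + 190 + 1140 + 4845 + 15504 + 38760 = 60460.

60460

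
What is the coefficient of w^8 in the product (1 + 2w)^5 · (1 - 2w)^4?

256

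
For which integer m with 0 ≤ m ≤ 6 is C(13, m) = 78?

C(13,m) increases on 0 ≤ m ≤ 6. C(13,1) = 13 and C(13,2) = 78, so m = 2.

2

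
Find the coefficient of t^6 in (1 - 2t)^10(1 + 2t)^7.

1792

Coefficient of t^6 = Σ_{j} C(10,j)·(-2)^j·C(7,6-j)·2^(6-j) for j from 0 to 6.
= 448 + (-13440) + 100800 + (-268800) + 282240 + (-112896) + 13440 = 1792.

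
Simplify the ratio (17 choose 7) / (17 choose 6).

C(n,k+1)/C(n,k) = (n−k)/(k+1) = (17−6)/(6+1) = 11/7.

11/7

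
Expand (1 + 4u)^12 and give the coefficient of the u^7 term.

12976128

The general term is C(12,j)·(1)^j·(4u)^(12-j); the u^7 term has j = 5.
C(12,5) = 792.
Coefficient = C(12,5) · 4^7 = 792 · 16384 = 12976128.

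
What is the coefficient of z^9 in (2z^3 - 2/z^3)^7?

General term: C(7,j)·(2z^3)^j·(-2/z^3)^(7-j), with z-exponent 3j − 3(7−j) = 6j − 21.
Set 6j − 21 = 9: j = 5.
C(7,5) = 21; 2^5 = 32; (-2)^2 = 4.
Coefficient = 21 · 32 · 4 = 2688.

2688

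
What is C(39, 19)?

C(39,19) = (39·38·37·36·35·34·33·32·31·30·29·28·27·26·25·24·23·22·21) / 19! = 8384177419658927035269120000 / 121645100408832000 = 68923264410.

68923264410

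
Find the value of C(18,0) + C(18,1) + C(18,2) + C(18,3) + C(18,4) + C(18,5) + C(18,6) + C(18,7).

1 + 18 + 153 + 816 + 3060 + 8568 + 18564 + 31824 = 63004.

63004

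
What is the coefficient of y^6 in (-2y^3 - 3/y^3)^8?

General term: C(8,j)·(-2y^3)^j·(-3/y^3)^(8-j), with y-exponent 3j − 3(8−j) = 6j − 24.
Set 6j − 24 = 6: j = 5.
C(8,5) = 56; (-2)^5 = -32; (-3)^3 = -27.
Coefficient = 56 · (-32) · (-27) = 48384.

48384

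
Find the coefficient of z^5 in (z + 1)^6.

The general term is C(6,j)·(z)^j·(1)^(6-j); the z^5 term has j = 5.
C(6,5) = 6.
Coefficient = C(6,5) = 6.

6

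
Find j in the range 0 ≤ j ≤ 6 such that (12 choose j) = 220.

C(12,j) increases on 0 ≤ j ≤ 6. C(12,2) = 66 and C(12,3) = 220, so j = 3.

3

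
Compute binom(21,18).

1330

C(21,18) = C(21,3) by symmetry.
C(21,3) = (21·20·19) / 3! = 7980 / 6 = 1330.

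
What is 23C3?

C(23,3) = (23·22·21) / 3! = 10626 / 6 = 1771.

1771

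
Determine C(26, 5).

65780

C(26,5) = (26·25·24·23·22) / 5! = 7893600 / 120 = 65780.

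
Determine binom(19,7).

C(19,7) = (19·18·17·16·15·14·13) / 7! = 253955520 / 5040 = 50388.

50388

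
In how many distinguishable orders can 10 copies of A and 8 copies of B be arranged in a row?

43758

Choose positions for the A's: C(18,10) = 43758.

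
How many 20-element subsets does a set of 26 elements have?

230230

C(26,20) = C(26,6) by symmetry.
C(26,6) = (26·25·24·23·22·21) / 6! = 165765600 / 720 = 230230.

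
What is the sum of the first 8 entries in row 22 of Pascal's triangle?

1 + 22 + 231 + 1540 + 7315 + 26334 + 74613 + 170544 = 280600.

280600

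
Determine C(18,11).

31824

C(18,11) = C(18,7) by symmetry.
C(18,7) = (18·17·16·15·14·13·12) / 7! = 160392960 / 5040 = 31824.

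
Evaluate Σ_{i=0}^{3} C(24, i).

1 + 24 + 276 + 2024 = 2325.

2325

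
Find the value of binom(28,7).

1184040

C(28,7) = (28·27·26·25·24·23·22) / 7! = 5967561600 / 5040 = 1184040.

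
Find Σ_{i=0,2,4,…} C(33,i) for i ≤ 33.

4294967296

Even-i terms of row 33 sum to 2^32 = 4294967296.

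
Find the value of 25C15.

C(25,15) = C(25,10) by symmetry.
C(25,10) = (25·24·23·22·21·20·19·18·17·16) / 10! = 11861676288000 / 3628800 = 3268760.

3268760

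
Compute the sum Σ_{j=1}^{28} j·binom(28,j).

Differentiating (1+x)^28 and setting x=1: Σ j·C(28,j) = 28·2^27 = 3758096384.

3758096384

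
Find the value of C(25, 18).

C(25,18) = C(25,7) by symmetry.
C(25,7) = (25·24·23·22·21·20·19) / 7! = 2422728000 / 5040 = 480700.

480700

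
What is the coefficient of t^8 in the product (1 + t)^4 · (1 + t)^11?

(1 + t)^4(1 + t)^11 = (1 + t)^15, so the coefficient of t^8 is C(15,8)·1^8 = 6435·1 = 6435.

6435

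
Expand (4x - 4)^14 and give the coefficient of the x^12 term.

The general term is C(14,j)·(4x)^j·(-4)^(14-j); the x^12 term has j = 12.
C(14,12) = 91.
Coefficient = C(14,12) · 4^12 · (-4)^2 = 91 · 16777216 · 16 = 24427626496.

24427626496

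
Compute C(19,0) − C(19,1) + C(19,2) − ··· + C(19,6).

The partial alternating sum Σ_{k=0}^{6} (−1)^k C(19,k) = (−1)^6 C(18,6) = 18564.

18564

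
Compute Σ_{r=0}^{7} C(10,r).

1 + 10 + 45 + 120 + 210 + 252 + 210 + 120 = 968.

968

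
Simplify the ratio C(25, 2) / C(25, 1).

C(n,k+1)/C(n,k) = (n−k)/(k+1) = (25−1)/(1+1) = 24/2 = 12.

12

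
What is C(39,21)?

62359143990

C(39,21) = C(39,18) by symmetry.
C(39,18) = (39·38·37·36·35·34·33·32·31·30·29·28·27·26·25·24·23·22) / 18! = 399246543793282239774720000 / 6402373705728000 = 62359143990.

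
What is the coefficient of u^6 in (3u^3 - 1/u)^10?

General term: C(10,j)·(3u^3)^j·(-1/u)^(10-j), with u-exponent 3j − 1(10−j) = 4j − 10.
Set 4j − 10 = 6: j = 4.
C(10,4) = 210; 3^4 = 81; (-1)^6 = 1.
Coefficient = 210 · 81 · 1 = 17010.

17010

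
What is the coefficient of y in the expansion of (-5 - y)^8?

625000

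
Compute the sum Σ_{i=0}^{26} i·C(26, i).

Since i·C(26,i) = 26·C(25,i−1), the sum is 26·2^25 = 26·33554432 = 872415232.

872415232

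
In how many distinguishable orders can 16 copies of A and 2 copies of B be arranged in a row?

153

Choose positions for the A's: C(18,16) = 153.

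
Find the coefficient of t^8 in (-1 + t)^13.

-1287

The general term is C(13,j)·(-1)^j·(t)^(13-j); the t^8 term has j = 5.
C(13,5) = 1287.
Coefficient = C(13,5) · (-1)^5 = 1287 · (-1) = -1287.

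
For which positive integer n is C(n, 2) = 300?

n(n−1)/2 = 300 ⇒ n(n−1) = 600. Since 25·24 = 600, n = 25.

25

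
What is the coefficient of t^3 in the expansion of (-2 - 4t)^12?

The general term is C(12,j)·(-2)^j·(-4t)^(12-j); the t^3 term has j = 9.
C(12,9) = 220.
Coefficient = C(12,9) · (-2)^9 · (-4)^3 = 220 · (-512) · (-64) = 7208960.

7208960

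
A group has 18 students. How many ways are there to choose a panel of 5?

This is C(18,5) = 8568.

8568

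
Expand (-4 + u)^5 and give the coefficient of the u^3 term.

160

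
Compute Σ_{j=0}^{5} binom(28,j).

1 + 28 + 378 + 3276 + 20475 + 98280 = 122438.

122438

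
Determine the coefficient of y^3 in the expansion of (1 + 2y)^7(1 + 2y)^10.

5440

(1 + 2y)^7(1 + 2y)^10 = (1 + 2y)^17, so the coefficient of y^3 is C(17,3)·2^3 = 680·8 = 5440.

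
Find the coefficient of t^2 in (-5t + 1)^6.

The general term is C(6,j)·(-5t)^j·(1)^(6-j); the t^2 term has j = 2.
C(6,2) = 15.
Coefficient = C(6,2) · (-5)^2 = 15 · 25 = 375.

375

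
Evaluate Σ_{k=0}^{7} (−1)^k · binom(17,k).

The partial alternating sum Σ_{k=0}^{7} (−1)^k C(17,k) = (−1)^7 C(16,7) = -11440.

-11440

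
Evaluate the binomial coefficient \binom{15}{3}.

455

C(15,3) = (15·14·13) / 3! = 2730 / 6 = 455.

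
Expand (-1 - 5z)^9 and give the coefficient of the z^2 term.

The general term is C(9,j)·(-1)^j·(-5z)^(9-j); the z^2 term has j = 7.
C(9,7) = 36.
Coefficient = C(9,7) · (-1)^7 · (-5)^2 = 36 · (-1) · 25 = -900.

-900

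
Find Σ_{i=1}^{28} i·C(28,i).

3758096384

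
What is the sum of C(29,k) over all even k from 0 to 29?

268435456

Half of (1+1)^29 + (1−1)^29 gives the even-index sum: 2^28 = 268435456.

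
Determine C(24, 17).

346104

C(24,17) = C(24,7) by symmetry.
C(24,7) = (24·23·22·21·20·19·18) / 7! = 1744364160 / 5040 = 346104.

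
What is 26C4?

14950

C(26,4) = (26·25·24·23) / 4! = 358800 / 24 = 14950.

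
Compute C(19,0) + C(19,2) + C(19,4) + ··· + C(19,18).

262144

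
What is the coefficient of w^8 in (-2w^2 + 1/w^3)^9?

-4608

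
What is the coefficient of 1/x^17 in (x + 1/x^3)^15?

6435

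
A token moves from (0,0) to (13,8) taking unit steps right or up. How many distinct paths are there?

203490

Each path is a sequence of 21 steps with 13 rights: C(21,13) = 203490.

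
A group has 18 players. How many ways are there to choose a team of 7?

31824

This is C(18,7) = 31824.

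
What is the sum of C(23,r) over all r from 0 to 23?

8388608

The entries of row 23 sum to 2^23 = 8388608.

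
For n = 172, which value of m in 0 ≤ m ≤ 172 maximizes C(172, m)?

C(172,m) is maximized at m = 172/2 = 86.

86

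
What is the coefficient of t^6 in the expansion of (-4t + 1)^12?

The general term is C(12,j)·(-4t)^j·(1)^(12-j); the t^6 term has j = 6.
C(12,6) = 924.
Coefficient = C(12,6) · (-4)^6 = 924 · 4096 = 3784704.

3784704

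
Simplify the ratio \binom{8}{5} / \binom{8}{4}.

4/5

C(n,k+1)/C(n,k) = (n−k)/(k+1) = (8−4)/(4+1) = 4/5.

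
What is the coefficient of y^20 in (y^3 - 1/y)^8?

-8

General term: C(8,j)·(y^3)^j·(-1/y)^(8-j), with y-exponent 3j − 1(8−j) = 4j − 8.
Set 4j − 8 = 20: j = 7.
C(8,7) = 8; 1^7 = 1; (-1)^1 = -1.
Coefficient = 8 · 1 · (-1) = -8.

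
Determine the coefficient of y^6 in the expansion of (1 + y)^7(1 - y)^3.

Coefficient of y^6 = Σ_{j} C(7,j)·1^j·C(3,6-j)·(-1)^(6-j) for j from 3 to 6.
= (-35) + 105 + (-63) + 7 = 14.

14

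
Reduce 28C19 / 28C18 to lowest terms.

10/19

C(n,k+1)/C(n,k) = (n−k)/(k+1) = (28−18)/(18+1) = 10/19.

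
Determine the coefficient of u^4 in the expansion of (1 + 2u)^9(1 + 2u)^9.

(1 + 2u)^9(1 + 2u)^9 = (1 + 2u)^18, so the coefficient of u^4 is C(18,4)·2^4 = 3060·16 = 48960.

48960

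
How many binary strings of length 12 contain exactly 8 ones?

495

Choose the 8 positions: C(12,8) = 495.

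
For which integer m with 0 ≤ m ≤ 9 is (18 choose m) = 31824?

C(18,m) increases on 0 ≤ m ≤ 9. C(18,6) = 18564 and C(18,7) = 31824, so m = 7.

7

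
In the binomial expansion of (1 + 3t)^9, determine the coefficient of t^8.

The general term is C(9,j)·(1)^j·(3t)^(9-j); the t^8 term has j = 1.
C(9,1) = 9.
Coefficient = C(9,1) · 3^8 = 9 · 6561 = 59049.

59049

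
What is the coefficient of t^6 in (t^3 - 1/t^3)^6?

General term: C(6,j)·(t^3)^j·(-1/t^3)^(6-j), with t-exponent 3j − 3(6−j) = 6j − 18.
Set 6j − 18 = 6: j = 4.
C(6,4) = 15; 1^4 = 1; (-1)^2 = 1.
Coefficient = 15 · 1 · 1 = 15.

15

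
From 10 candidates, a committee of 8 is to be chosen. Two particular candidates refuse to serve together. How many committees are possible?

17

All 8-subsets: C(10,8) = 45. Those containing both fixed elements: C(8,6) = 28.
45 − 28 = 17.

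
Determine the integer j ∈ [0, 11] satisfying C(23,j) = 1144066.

C(23,j) increases on 0 ≤ j ≤ 11. C(23,9) = 817190 and C(23,10) = 1144066, so j = 10.

10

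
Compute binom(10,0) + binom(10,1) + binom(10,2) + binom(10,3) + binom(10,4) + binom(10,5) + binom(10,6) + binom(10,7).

968

1 + 10 + 45 + 120 + 210 + 252 + 210 + 120 = 968.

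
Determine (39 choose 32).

15380937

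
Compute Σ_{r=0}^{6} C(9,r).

466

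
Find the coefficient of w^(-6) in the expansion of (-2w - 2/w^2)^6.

960

General term: C(6,j)·(-2w)^j·(-2/w^2)^(6-j), with w-exponent 1j − 2(6−j) = 3j − 12.
Set 3j − 12 = -6: j = 2.
C(6,2) = 15; (-2)^2 = 4; (-2)^4 = 16.
Coefficient = 15 · 4 · 16 = 960.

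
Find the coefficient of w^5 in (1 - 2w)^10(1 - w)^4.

Coefficient of w^5 = Σ_{j} C(10,j)·(-2)^j·C(4,5-j)·(-1)^(5-j) for j from 1 to 5.
= (-20) + (-720) + (-5760) + (-13440) + (-8064) = -28004.

-28004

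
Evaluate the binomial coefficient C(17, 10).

C(17,10) = C(17,7) by symmetry.
C(17,7) = (17·16·15·14·13·12·11) / 7! = 98017920 / 5040 = 19448.

19448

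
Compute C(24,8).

C(24,8) = (24·23·22·21·20·19·18·17) / 8! = 29654190720 / 40320 = 735471.

735471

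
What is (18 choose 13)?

8568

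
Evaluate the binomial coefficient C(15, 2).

C(15,2) = (15·14) / 2! = 210 / 2 = 105.

105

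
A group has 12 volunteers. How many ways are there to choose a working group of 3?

This is C(12,3) = 220.

220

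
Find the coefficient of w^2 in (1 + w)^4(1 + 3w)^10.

531

Coefficient of w^2 = Σ_{j} C(4,j)·1^j·C(10,2-j)·3^(2-j) for j from 0 to 2.
= 405 + 120 + 6 = 531.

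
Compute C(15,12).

455

C(15,12) = C(15,3) by symmetry.
C(15,3) = (15·14·13) / 3! = 2730 / 6 = 455.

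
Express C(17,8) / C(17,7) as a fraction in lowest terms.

5/4

C(n,k+1)/C(n,k) = (n−k)/(k+1) = (17−7)/(7+1) = 10/8 = 5/4.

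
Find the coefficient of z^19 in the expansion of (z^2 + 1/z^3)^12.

12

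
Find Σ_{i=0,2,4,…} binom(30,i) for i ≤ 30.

Half of (1+1)^30 + (1−1)^30 gives the even-index sum: 2^29 = 536870912.

536870912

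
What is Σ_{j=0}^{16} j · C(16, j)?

524288

Differentiating (1+x)^16 and setting x=1: Σ j·C(16,j) = 16·2^15 = 524288.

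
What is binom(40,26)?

23206929840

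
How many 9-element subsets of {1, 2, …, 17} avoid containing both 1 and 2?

17875

All 9-subsets: C(17,9) = 24310. Those containing both fixed elements: C(15,7) = 6435.
24310 − 6435 = 17875.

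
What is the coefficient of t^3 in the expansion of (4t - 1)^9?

5376

The general term is C(9,j)·(4t)^j·(-1)^(9-j); the t^3 term has j = 3.
C(9,3) = 84.
Coefficient = C(9,3) · 4^3 = 84 · 64 = 5376.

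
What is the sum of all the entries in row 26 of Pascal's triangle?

67108864

The entries of row 26 sum to 2^26 = 67108864.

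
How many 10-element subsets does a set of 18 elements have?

C(18,10) = C(18,8) by symmetry.
C(18,8) = (18·17·16·15·14·13·12·11) / 8! = 1764322560 / 40320 = 43758.

43758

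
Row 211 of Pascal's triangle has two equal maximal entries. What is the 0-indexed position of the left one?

For odd n = 211, C(211,m) peaks at m = (n−1)/2 and (n+1)/2; the lower is 105.

105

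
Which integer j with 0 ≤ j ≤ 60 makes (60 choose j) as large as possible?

C(60,j) is maximized at j = 60/2 = 30.

30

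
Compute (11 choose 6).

C(11,6) = C(11,5) by symmetry.
C(11,5) = (11·10·9·8·7) / 5! = 55440 / 120 = 462.

462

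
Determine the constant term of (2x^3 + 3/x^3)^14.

960740352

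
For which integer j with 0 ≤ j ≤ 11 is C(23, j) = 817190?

9

C(23,j) increases on 0 ≤ j ≤ 11. C(23,8) = 490314 and C(23,9) = 817190, so j = 9.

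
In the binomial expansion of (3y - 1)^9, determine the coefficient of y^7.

78732

The general term is C(9,j)·(3y)^j·(-1)^(9-j); the y^7 term has j = 7.
C(9,7) = 36.
Coefficient = C(9,7) · 3^7 = 36 · 2187 = 78732.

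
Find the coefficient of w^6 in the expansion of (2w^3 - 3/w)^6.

-4320

General term: C(6,j)·(2w^3)^j·(-3/w)^(6-j), with w-exponent 3j − 1(6−j) = 4j − 6.
Set 4j − 6 = 6: j = 3.
C(6,3) = 20; 2^3 = 8; (-3)^3 = -27.
Coefficient = 20 · 8 · (-27) = -4320.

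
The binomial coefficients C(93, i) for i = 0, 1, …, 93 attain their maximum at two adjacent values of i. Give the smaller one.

For odd n = 93, C(93,i) peaks at i = (n−1)/2 and (n+1)/2; the smaller is 46.

46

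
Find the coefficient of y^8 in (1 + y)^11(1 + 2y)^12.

Coefficient of y^8 = Σ_{j} C(11,j)·1^j·C(12,8-j)·2^(8-j) for j from 0 to 8.
= 126720 + 1115136 + 3252480 + 4181760 + 2613600 + 813120 + 121968 + 7920 + 165 = 12232869.

12232869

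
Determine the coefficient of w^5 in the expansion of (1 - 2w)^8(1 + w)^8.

-168

Coefficient of w^5 = Σ_{j} C(8,j)·(-2)^j·C(8,5-j)·1^(5-j) for j from 0 to 5.
= 56 + (-1120) + 6272 + (-12544) + 8960 + (-1792) = -168.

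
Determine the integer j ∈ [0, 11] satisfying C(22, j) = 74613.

6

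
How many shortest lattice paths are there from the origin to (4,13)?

Each path is a sequence of 17 steps with 4 rights: C(17,4) = 2380.

2380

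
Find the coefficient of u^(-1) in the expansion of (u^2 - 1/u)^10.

General term: C(10,j)·(u^2)^j·(-1/u)^(10-j), with u-exponent 2j − 1(10−j) = 3j − 10.
Set 3j − 10 = -1: j = 3.
C(10,3) = 120; 1^3 = 1; (-1)^7 = -1.
Coefficient = 120 · 1 · (-1) = -120.

-120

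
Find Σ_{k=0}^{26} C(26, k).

The entries of row 26 sum to 2^26 = 67108864.

67108864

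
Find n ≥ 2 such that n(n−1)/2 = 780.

40

n(n−1)/2 = 780 ⇒ n(n−1) = 1560. Since 40·39 = 1560, n = 40.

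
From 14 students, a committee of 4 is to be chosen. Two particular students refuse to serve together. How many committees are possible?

All 4-subsets: C(14,4) = 1001. Those containing both fixed elements: C(12,2) = 66.
1001 − 66 = 935.

935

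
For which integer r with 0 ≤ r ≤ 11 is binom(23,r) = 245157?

C(23,r) increases on 0 ≤ r ≤ 11. C(23,6) = 100947 and C(23,7) = 245157, so r = 7.

7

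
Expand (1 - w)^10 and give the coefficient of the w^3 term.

The general term is C(10,j)·(1)^j·(-w)^(10-j); the w^3 term has j = 7.
C(10,7) = 120.
Coefficient = C(10,7) · (-1)^3 = 120 · (-1) = -120.

-120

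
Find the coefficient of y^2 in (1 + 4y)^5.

160

The general term is C(5,j)·(1)^j·(4y)^(5-j); the y^2 term has j = 3.
C(5,3) = 10.
Coefficient = C(5,3) · 4^2 = 10 · 16 = 160.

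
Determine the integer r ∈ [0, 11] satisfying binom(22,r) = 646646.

10

C(22,r) increases on 0 ≤ r ≤ 11. C(22,9) = 497420 and C(22,10) = 646646, so r = 10.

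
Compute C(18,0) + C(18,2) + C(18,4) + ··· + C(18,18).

131072

Half of (1+1)^18 + (1−1)^18 gives the even-index sum: 2^17 = 131072.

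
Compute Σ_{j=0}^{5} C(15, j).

4944

1 + 15 + 105 + 455 + 1365 + 3003 = 4944.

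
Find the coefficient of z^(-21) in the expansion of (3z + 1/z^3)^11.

General term: C(11,j)·(3z)^j·(1/z^3)^(11-j), with z-exponent 1j − 3(11−j) = 4j − 33.
Set 4j − 33 = -21: j = 3.
C(11,3) = 165; 3^3 = 27; 1^8 = 1.
Coefficient = 165 · 27 · 1 = 4455.

4455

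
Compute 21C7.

C(21,7) = (21·20·19·18·17·16·15) / 7! = 586051200 / 5040 = 116280.

116280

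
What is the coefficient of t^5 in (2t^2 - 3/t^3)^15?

-747242496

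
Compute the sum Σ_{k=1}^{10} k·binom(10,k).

Since k·C(10,k) = 10·C(9,k−1), the sum is 10·2^9 = 10·512 = 5120.

5120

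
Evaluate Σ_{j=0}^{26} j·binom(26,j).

872415232

Since j·C(26,j) = 26·C(25,j−1), the sum is 26·2^25 = 26·33554432 = 872415232.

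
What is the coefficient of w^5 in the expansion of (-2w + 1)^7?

-672

The general term is C(7,j)·(-2w)^j·(1)^(7-j); the w^5 term has j = 5.
C(7,5) = 21.
Coefficient = C(7,5) · (-2)^5 = 21 · (-32) = -672.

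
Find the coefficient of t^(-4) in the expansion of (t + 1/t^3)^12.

495

General term: C(12,j)·(t)^j·(1/t^3)^(12-j), with t-exponent 1j − 3(12−j) = 4j − 36.
Set 4j − 36 = -4: j = 8.
C(12,8) = 495; 1^8 = 1; 1^4 = 1.
Coefficient = 495 · 1 · 1 = 495.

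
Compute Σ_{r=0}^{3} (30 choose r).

4526

1 + 30 + 435 + 4060 = 4526.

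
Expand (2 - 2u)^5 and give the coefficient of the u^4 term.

160

The general term is C(5,j)·(2)^j·(-2u)^(5-j); the u^4 term has j = 1.
C(5,1) = 5.
Coefficient = C(5,1) · 2^1 · (-2)^4 = 5 · 2 · 16 = 160.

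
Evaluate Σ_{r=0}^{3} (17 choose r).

1 + 17 + 136 + 680 = 834.

834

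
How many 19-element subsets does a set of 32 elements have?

347373600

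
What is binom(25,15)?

3268760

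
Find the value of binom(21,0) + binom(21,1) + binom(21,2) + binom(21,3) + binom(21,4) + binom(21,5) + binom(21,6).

1 + 21 + 210 + 1330 + 5985 + 20349 + 54264 = 82160.

82160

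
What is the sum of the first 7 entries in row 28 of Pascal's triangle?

1 + 28 + 378 + 3276 + 20475 + 98280 + 376740 = 499178.

499178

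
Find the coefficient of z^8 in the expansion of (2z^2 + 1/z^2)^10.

General term: C(10,j)·(2z^2)^j·(1/z^2)^(10-j), with z-exponent 2j − 2(10−j) = 4j − 20.
Set 4j − 20 = 8: j = 7.
C(10,7) = 120; 2^7 = 128; 1^3 = 1.
Coefficient = 120 · 128 · 1 = 15360.

15360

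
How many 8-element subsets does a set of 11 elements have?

165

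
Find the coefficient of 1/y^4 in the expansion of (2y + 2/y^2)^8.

17920

General term: C(8,j)·(2y)^j·(2/y^2)^(8-j), with y-exponent 1j − 2(8−j) = 3j − 16.
Set 3j − 16 = -4: j = 4.
C(8,4) = 70; 2^4 = 16; 2^4 = 16.
Coefficient = 70 · 16 · 16 = 17920.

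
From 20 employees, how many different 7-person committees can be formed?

77520

This is C(20,7) = 77520.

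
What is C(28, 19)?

C(28,19) = C(28,9) by symmetry.
C(28,9) = (28·27·26·25·24·23·22·21·20) / 9! = 2506375872000 / 362880 = 6906900.

6906900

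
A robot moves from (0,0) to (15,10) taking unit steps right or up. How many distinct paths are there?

3268760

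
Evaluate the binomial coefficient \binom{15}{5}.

3003

C(15,5) = (15·14·13·12·11) / 5! = 360360 / 120 = 3003.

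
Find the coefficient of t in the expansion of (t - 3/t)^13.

1250964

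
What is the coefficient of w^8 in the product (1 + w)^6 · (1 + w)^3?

(1 + w)^6(1 + w)^3 = (1 + w)^9, so the coefficient of w^8 is C(9,8)·1^8 = 9·1 = 9.

9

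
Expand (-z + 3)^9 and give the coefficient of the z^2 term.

78732

The general term is C(9,j)·(-z)^j·(3)^(9-j); the z^2 term has j = 2.
C(9,2) = 36.
Coefficient = C(9,2) · 3^7 = 36 · 2187 = 78732.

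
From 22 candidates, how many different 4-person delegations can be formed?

This is C(22,4) = 7315.

7315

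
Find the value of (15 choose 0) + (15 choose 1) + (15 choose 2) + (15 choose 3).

576

1 + 15 + 105 + 455 = 576.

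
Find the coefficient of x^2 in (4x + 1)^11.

880

The general term is C(11,j)·(4x)^j·(1)^(11-j); the x^2 term has j = 2.
C(11,2) = 55.
Coefficient = C(11,2) · 4^2 = 55 · 16 = 880.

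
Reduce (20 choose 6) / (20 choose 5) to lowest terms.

5/2

C(n,k+1)/C(n,k) = (n−k)/(k+1) = (20−5)/(5+1) = 15/6 = 5/2.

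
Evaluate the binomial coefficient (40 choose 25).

40225345056

C(40,25) = C(40,15) by symmetry.
C(40,15) = (40·39·38·37·36·35·34·33·32·31·30·29·28·27·26) / 15! = 52601652673686724608000 / 1307674368000 = 40225345056.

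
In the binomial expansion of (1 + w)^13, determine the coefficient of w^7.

The general term is C(13,j)·(1)^j·(w)^(13-j); the w^7 term has j = 6.
C(13,6) = 1716.
Coefficient = C(13,6) = 1716.

1716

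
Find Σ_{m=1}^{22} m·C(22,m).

Differentiating (1+x)^22 and setting x=1: Σ m·C(22,m) = 22·2^21 = 46137344.

46137344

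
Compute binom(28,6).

376740

C(28,6) = (28·27·26·25·24·23) / 6! = 271252800 / 720 = 376740.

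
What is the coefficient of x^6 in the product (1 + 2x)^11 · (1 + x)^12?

973104

Coefficient of x^6 = Σ_{j} C(11,j)·2^j·C(12,6-j)·1^(6-j) for j from 0 to 6.
= 924 + 17424 + 108900 + 290400 + 348480 + 177408 + 29568 = 973104.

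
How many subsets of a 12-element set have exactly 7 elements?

792

Choose the 7 positions: C(12,7) = 792.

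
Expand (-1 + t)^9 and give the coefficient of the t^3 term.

84

The general term is C(9,j)·(-1)^j·(t)^(9-j); the t^3 term has j = 6.
C(9,6) = 84.
Coefficient = C(9,6) = 84.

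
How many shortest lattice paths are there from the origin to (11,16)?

Each path is a sequence of 27 steps with 11 rights: C(27,11) = 13037895.

13037895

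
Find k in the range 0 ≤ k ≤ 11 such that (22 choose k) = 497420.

C(22,k) increases on 0 ≤ k ≤ 11. C(22,8) = 319770 and C(22,9) = 497420, so k = 9.

9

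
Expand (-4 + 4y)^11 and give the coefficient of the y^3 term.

692060160

The general term is C(11,j)·(-4)^j·(4y)^(11-j); the y^3 term has j = 8.
C(11,8) = 165.
Coefficient = C(11,8) · (-4)^8 · 4^3 = 165 · 65536 · 64 = 692060160.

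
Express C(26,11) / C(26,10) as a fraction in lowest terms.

16/11

C(n,k+1)/C(n,k) = (n−k)/(k+1) = (26−10)/(10+1) = 16/11.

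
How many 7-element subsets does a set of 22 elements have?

C(22,7) = (22·21·20·19·18·17·16) / 7! = 859541760 / 5040 = 170544.

170544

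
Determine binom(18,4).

3060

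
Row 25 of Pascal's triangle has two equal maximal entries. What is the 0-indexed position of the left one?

For odd n = 25, C(25,i) peaks at i = (n−1)/2 and (n+1)/2; the lower is 12.

12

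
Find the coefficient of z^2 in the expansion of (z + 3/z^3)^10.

General term: C(10,j)·(z)^j·(3/z^3)^(10-j), with z-exponent 1j − 3(10−j) = 4j − 30.
Set 4j − 30 = 2: j = 8.
C(10,8) = 45; 1^8 = 1; 3^2 = 9.
Coefficient = 45 · 1 · 9 = 405.

405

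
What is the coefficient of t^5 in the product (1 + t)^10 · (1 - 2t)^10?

-12

Coefficient of t^5 = Σ_{j} C(10,j)·1^j·C(10,5-j)·(-2)^(5-j) for j from 0 to 5.
= (-8064) + 33600 + (-43200) + 21600 + (-4200) + 252 = -12.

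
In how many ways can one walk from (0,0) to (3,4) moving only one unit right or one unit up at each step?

Each path is a sequence of 7 steps with 3 rights: C(7,3) = 35.

35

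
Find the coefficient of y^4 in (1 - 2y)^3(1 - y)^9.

Coefficient of y^4 = Σ_{j} C(3,j)·(-2)^j·C(9,4-j)·(-1)^(4-j) for j from 0 to 3.
= 126 + 504 + 432 + 72 = 1134.

1134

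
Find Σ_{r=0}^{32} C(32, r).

4294967296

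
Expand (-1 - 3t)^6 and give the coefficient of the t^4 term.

1215

The general term is C(6,j)·(-1)^j·(-3t)^(6-j); the t^4 term has j = 2.
C(6,2) = 15.
Coefficient = C(6,2) · (-3)^4 = 15 · 81 = 1215.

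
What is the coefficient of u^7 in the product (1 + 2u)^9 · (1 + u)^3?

34848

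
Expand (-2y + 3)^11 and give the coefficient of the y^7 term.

The general term is C(11,j)·(-2y)^j·(3)^(11-j); the y^7 term has j = 7.
C(11,7) = 330.
Coefficient = C(11,7) · (-2)^7 · 3^4 = 330 · (-128) · 81 = -3421440.

-3421440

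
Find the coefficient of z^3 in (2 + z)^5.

The general term is C(5,j)·(2)^j·(z)^(5-j); the z^3 term has j = 2.
C(5,2) = 10.
Coefficient = C(5,2) · 2^2 = 10 · 4 = 40.

40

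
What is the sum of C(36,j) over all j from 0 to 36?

The entries of row 36 sum to 2^36 = 68719476736.

68719476736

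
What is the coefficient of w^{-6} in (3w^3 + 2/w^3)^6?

General term: C(6,j)·(3w^3)^j·(2/w^3)^(6-j), with w-exponent 3j − 3(6−j) = 6j − 18.
Set 6j − 18 = -6: j = 2.
C(6,2) = 15; 3^2 = 9; 2^4 = 16.
Coefficient = 15 · 9 · 16 = 2160.

2160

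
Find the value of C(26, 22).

14950

C(26,22) = C(26,4) by symmetry.
C(26,4) = (26·25·24·23) / 4! = 358800 / 24 = 14950.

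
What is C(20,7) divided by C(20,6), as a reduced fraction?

C(n,k+1)/C(n,k) = (n−k)/(k+1) = (20−6)/(6+1) = 14/7 = 2.

2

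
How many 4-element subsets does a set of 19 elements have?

3876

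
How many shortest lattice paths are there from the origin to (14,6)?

Each path is a sequence of 20 steps with 14 rights: C(20,14) = 38760.

38760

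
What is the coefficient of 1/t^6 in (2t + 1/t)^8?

General term: C(8,j)·(2t)^j·(1/t)^(8-j), with t-exponent 1j − 1(8−j) = 2j − 8.
Set 2j − 8 = -6: j = 1.
C(8,1) = 8; 2^1 = 2; 1^7 = 1.
Coefficient = 8 · 2 · 1 = 16.

16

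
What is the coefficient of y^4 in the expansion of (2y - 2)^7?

-4480

The general term is C(7,j)·(2y)^j·(-2)^(7-j); the y^4 term has j = 4.
C(7,4) = 35.
Coefficient = C(7,4) · 2^4 · (-2)^3 = 35 · 16 · (-8) = -4480.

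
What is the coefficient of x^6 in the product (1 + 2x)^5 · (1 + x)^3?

416

Coefficient of x^6 = Σ_{j} C(5,j)·2^j·C(3,6-j)·1^(6-j) for j from 3 to 5.
= 80 + 240 + 96 = 416.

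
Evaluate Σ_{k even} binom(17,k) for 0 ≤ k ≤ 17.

65536

Half of (1+1)^17 + (1−1)^17 gives the even-index sum: 2^16 = 65536.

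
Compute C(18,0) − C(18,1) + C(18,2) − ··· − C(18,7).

-19448

The partial alternating sum Σ_{k=0}^{7} (−1)^k C(18,k) = (−1)^7 C(17,7) = -19448.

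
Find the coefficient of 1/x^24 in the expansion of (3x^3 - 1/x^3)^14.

General term: C(14,j)·(3x^3)^j·(-1/x^3)^(14-j), with x-exponent 3j − 3(14−j) = 6j − 42.
Set 6j − 42 = -24: j = 3.
C(14,3) = 364; 3^3 = 27; (-1)^11 = -1.
Coefficient = 364 · 27 · (-1) = -9828.

-9828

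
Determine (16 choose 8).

12870

C(16,8) = (16·15·14·13·12·11·10·9) / 8! = 518918400 / 40320 = 12870.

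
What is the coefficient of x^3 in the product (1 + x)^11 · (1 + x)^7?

Coefficient of x^3 = Σ_{j} C(11,j)·C(7,3-j) for j from 0 to 3.
= 35 + 231 + 385 + 165 = 816.

816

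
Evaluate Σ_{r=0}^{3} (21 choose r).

1562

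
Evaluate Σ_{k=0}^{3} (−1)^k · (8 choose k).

-35

The partial alternating sum Σ_{k=0}^{3} (−1)^k C(8,k) = (−1)^3 C(7,3) = -35.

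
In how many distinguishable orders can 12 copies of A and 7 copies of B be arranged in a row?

Choose positions for the A's: C(19,12) = 50388.

50388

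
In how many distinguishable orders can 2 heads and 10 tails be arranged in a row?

Choose positions for the heads: C(12,2) = 66.

66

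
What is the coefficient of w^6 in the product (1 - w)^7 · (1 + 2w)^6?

15

Coefficient of w^6 = Σ_{j} C(7,j)·(-1)^j·C(6,6-j)·2^(6-j) for j from 0 to 6.
= 64 + (-1344) + 5040 + (-5600) + 2100 + (-252) + 7 = 15.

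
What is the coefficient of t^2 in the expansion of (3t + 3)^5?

The general term is C(5,j)·(3t)^j·(3)^(5-j); the t^2 term has j = 2.
C(5,2) = 10.
Coefficient = C(5,2) · 3^2 · 3^3 = 10 · 9 · 27 = 2430.

2430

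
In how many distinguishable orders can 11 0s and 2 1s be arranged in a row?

Choose positions for the 0s: C(13,11) = 78.

78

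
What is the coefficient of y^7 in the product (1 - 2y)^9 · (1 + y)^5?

Coefficient of y^7 = Σ_{j} C(9,j)·(-2)^j·C(5,7-j)·1^(7-j) for j from 2 to 7.
= 144 + (-3360) + 20160 + (-40320) + 26880 + (-4608) = -1104.

-1104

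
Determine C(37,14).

6107086800

C(37,14) = (37·36·35·34·33·32·31·30·29·28·27·26·25·24) / 14! = 532405391434076160000 / 87178291200 = 6107086800.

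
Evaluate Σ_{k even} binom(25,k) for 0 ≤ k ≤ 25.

16777216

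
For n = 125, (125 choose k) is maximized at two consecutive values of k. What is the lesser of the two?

62

For odd n = 125, C(125,k) peaks at k = (n−1)/2 and (n+1)/2; the lesser is 62.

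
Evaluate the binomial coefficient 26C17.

3124550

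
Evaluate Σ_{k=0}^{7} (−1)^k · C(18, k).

-19448

The partial alternating sum Σ_{k=0}^{7} (−1)^k C(18,k) = (−1)^7 C(17,7) = -19448.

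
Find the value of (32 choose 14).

C(32,14) = (32·31·30·29·28·27·26·25·24·23·22·21·20·19) / 14! = 41098950018846720000 / 87178291200 = 471435600.

471435600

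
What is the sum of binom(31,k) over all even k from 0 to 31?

1073741824

Even-k terms of row 31 sum to 2^30 = 1073741824.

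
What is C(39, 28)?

C(39,28) = C(39,11) by symmetry.
C(39,11) = (39·38·37·36·35·34·33·32·31·30·29) / 11! = 66902793897139200 / 39916800 = 1676056044.

1676056044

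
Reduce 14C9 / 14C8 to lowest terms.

C(n,k+1)/C(n,k) = (n−k)/(k+1) = (14−8)/(8+1) = 6/9 = 2/3.

2/3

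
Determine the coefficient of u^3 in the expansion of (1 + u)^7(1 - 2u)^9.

-7

Coefficient of u^3 = Σ_{j} C(7,j)·1^j·C(9,3-j)·(-2)^(3-j) for j from 0 to 3.
= (-672) + 1008 + (-378) + 35 = -7.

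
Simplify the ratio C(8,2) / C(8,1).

7/2

C(n,k+1)/C(n,k) = (n−k)/(k+1) = (8−1)/(1+1) = 7/2.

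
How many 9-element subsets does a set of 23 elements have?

C(23,9) = (23·22·21·20·19·18·17·16·15) / 9! = 296541907200 / 362880 = 817190.

817190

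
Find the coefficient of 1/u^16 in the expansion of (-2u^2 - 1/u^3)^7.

General term: C(7,j)·(-2u^2)^j·(-1/u^3)^(7-j), with u-exponent 2j − 3(7−j) = 5j − 21.
Set 5j − 21 = -16: j = 1.
C(7,1) = 7; (-2)^1 = -2; (-1)^6 = 1.
Coefficient = 7 · (-2) · 1 = -14.

-14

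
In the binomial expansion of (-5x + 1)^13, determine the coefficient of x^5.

The general term is C(13,j)·(-5x)^j·(1)^(13-j); the x^5 term has j = 5.
C(13,5) = 1287.
Coefficient = C(13,5) · (-5)^5 = 1287 · (-3125) = -4021875.

-4021875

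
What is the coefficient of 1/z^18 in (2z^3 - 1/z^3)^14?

16016

General term: C(14,j)·(2z^3)^j·(-1/z^3)^(14-j), with z-exponent 3j − 3(14−j) = 6j − 42.
Set 6j − 42 = -18: j = 4.
C(14,4) = 1001; 2^4 = 16; (-1)^10 = 1.
Coefficient = 1001 · 16 · 1 = 16016.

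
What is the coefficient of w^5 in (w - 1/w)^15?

-3003

General term: C(15,j)·(w)^j·(-1/w)^(15-j), with w-exponent 1j − 1(15−j) = 2j − 15.
Set 2j − 15 = 5: j = 10.
C(15,10) = 3003; 1^10 = 1; (-1)^5 = -1.
Coefficient = 3003 · 1 · (-1) = -3003.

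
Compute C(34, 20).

1391975640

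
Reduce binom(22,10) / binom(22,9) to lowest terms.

13/10

C(n,k+1)/C(n,k) = (n−k)/(k+1) = (22−9)/(9+1) = 13/10.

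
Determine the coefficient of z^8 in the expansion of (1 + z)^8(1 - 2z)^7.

Coefficient of z^8 = Σ_{j} C(8,j)·1^j·C(7,8-j)·(-2)^(8-j) for j from 1 to 8.
= (-1024) + 12544 + (-37632) + 39200 + (-15680) + 2352 + (-112) + 1 = -351.

-351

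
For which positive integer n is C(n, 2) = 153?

18

n(n−1)/2 = 153 ⇒ n(n−1) = 306. Since 18·17 = 306, n = 18.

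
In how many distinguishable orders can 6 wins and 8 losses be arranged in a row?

Choose positions for the wins: C(14,6) = 3003.

3003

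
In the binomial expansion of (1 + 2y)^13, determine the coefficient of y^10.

The general term is C(13,j)·(1)^j·(2y)^(13-j); the y^10 term has j = 3.
C(13,3) = 286.
Coefficient = C(13,3) · 2^10 = 286 · 1024 = 292864.

292864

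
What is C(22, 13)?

C(22,13) = C(22,9) by symmetry.
C(22,9) = (22·21·20·19·18·17·16·15·14) / 9! = 180503769600 / 362880 = 497420.

497420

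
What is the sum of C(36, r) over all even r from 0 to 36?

Even-r terms of row 36 sum to 2^35 = 34359738368.

34359738368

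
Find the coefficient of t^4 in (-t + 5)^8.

The general term is C(8,j)·(-t)^j·(5)^(8-j); the t^4 term has j = 4.
C(8,4) = 70.
Coefficient = C(8,4) · 5^4 = 70 · 625 = 43750.

43750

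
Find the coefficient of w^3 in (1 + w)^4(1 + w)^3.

35

(1 + w)^4(1 + w)^3 = (1 + w)^7, so the coefficient of w^3 is C(7,3)·1^3 = 35·1 = 35.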